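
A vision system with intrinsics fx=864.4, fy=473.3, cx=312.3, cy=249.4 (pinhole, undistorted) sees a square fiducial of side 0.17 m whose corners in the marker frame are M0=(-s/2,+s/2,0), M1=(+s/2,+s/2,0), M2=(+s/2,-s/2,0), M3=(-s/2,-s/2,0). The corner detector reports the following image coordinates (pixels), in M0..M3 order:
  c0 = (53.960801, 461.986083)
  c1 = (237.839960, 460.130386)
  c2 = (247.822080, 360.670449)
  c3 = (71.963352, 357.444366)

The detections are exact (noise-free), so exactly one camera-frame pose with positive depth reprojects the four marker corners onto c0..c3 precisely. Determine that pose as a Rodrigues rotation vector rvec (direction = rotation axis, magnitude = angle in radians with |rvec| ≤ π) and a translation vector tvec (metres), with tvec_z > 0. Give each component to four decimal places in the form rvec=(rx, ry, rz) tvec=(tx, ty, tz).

Intrinsics K: fx=864.4, fy=473.3, cx=312.3, cy=249.4
Marker side s = 0.17 m; corners in marker frame (Z=0):
  M0 = (-0.0850, +0.0850, 0)
  M1 = (+0.0850, +0.0850, 0)
  M2 = (+0.0850, -0.0850, 0)
  M3 = (-0.0850, -0.0850, 0)
Detected image corners:
  c0 = (53.960801, 461.986083) px
  c1 = (237.839960, 460.130386) px
  c2 = (247.822080, 360.670449) px
  c3 = (71.963352, 357.444366) px
Planar DLT: solve 8×8 A·h = b for H (H[2,2]=1):
  H  [+1102.62705 -118.31638 +155.29150]
  H  [+125.16743 +501.47355 +409.02871]
  H  [+0.29467 -0.23937 +1.00000]
B = K⁻¹H; ‖b₁‖=1.210632, ‖b₂‖=1.210632; λ = 2/(‖b₁‖+‖b₂‖) = 0.826015, sign → tz>0 ⇒ λ=+0.826015
r₁ = λ·B[:,0] = (+0.96572,+0.09019,+0.24340); r₂ = λ·B[:,1] = (-0.04163,+0.97937,-0.19773)
r₃ = r₁×r₂ = (-0.25622,+0.18082,+0.94956); SVD([r₁ r₂ r₃]) → R = UVᵀ:
  R  [+0.96572 -0.04163 -0.25622]
  R  [+0.09019 +0.97937 +0.18082]
  R  [+0.24340 -0.19773 +0.94956]
t = (-0.15004, +0.27859, +0.82601) m
tr R = 2.894653; θ = arccos((tr R − 1)/2) = 0.326013 rad = 18.679°
axis k = ((R−Rᵀ)₃₂, (R−Rᵀ)₁₃, (R−Rᵀ)₂₁) / (2 sinθ) = (-0.590977, -0.780000, +0.205784)
rvec = θ·k = (-0.192666, -0.254290, +0.067088)

rvec=(-0.1927, -0.2543, 0.0671) tvec=(-0.1500, 0.2786, 0.8260)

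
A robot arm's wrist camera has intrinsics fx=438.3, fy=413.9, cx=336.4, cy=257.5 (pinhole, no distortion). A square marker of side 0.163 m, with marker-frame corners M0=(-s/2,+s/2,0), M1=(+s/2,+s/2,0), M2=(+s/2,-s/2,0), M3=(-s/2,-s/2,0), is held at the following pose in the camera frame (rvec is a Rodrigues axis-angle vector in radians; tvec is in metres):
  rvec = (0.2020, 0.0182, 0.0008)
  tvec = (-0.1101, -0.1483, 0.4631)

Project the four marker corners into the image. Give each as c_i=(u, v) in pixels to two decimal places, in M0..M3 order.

Intrinsics K: fx=438.3, fy=413.9, cx=336.4, cy=257.5
Marker side s = 0.163 m; corners in marker frame (Z=0):
  M0 = (-0.0815, +0.0815, 0)
  M1 = (+0.0815, +0.0815, 0)
  M2 = (+0.0815, -0.0815, 0)
  M3 = (-0.0815, -0.0815, 0)
rvec = (0.2020, 0.0182, 0.0008), |rvec| = θ = 0.20282 rad = 11.621°
Rodrigues: sinθ=0.20143, 1−cosθ=0.02050; R = I + sinθ·[k]× + (1−cosθ)·[k]×²:
    [+0.99983 +0.00104 +0.01816]
    [+0.00263 +0.97967 -0.20061]
    [-0.01799 +0.20063 +0.97950]
t = (-0.1101, -0.1483, 0.4631) m
M0: Pc = R·M0+t = (-0.19150, -0.06867, +0.48092); u = 438.3·(-0.19150)/0.48092 + 336.4 = 161.8684, v = 413.9·(-0.06867)/0.48092 + 257.5 = 198.3984
M1: Pc = R·M1+t = (-0.02853, -0.06824, +0.47798); u = 438.3·(-0.02853)/0.47798 + 336.4 = 310.2397, v = 413.9·(-0.06824)/0.47798 + 257.5 = 198.4064
M2: Pc = R·M2+t = (-0.02870, -0.22793, +0.44528); u = 438.3·(-0.02870)/0.44528 + 336.4 = 308.1520, v = 413.9·(-0.22793)/0.44528 + 257.5 = 45.6350
M3: Pc = R·M3+t = (-0.19167, -0.22836, +0.44822); u = 438.3·(-0.19167)/0.44822 + 336.4 = 148.9692, v = 413.9·(-0.22836)/0.44822 + 257.5 = 46.6262

c0=(161.87, 198.40) c1=(310.24, 198.41) c2=(308.15, 45.64) c3=(148.97, 46.63)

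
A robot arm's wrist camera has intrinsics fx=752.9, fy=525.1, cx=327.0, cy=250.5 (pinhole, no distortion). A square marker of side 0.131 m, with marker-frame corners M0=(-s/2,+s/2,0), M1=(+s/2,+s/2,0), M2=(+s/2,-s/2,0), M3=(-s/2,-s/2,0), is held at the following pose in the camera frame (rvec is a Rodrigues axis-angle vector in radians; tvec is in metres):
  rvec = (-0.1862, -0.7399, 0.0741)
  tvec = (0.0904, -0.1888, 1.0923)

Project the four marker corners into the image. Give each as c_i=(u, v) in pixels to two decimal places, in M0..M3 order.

Intrinsics K: fx=752.9, fy=525.1, cx=327.0, cy=250.5
Marker side s = 0.131 m; corners in marker frame (Z=0):
  M0 = (-0.0655, +0.0655, 0)
  M1 = (+0.0655, +0.0655, 0)
  M2 = (+0.0655, -0.0655, 0)
  M3 = (-0.0655, -0.0655, 0)
rvec = (-0.1862, -0.7399, 0.0741), |rvec| = θ = 0.76656 rad = 43.921°
Rodrigues: sinθ=0.69366, 1−cosθ=0.27970; R = I + sinθ·[k]× + (1−cosθ)·[k]×²:
    [+0.73680 -0.00148 -0.67610]
    [+0.13263 +0.98088 +0.14240]
    [+0.66297 -0.19459 +0.72292]
t = (0.0904, -0.1888, 1.0923) m
M0: Pc = R·M0+t = (+0.04204, -0.13324, +1.03613); u = 752.9·(+0.04204)/1.03613 + 327.0 = 357.5501, v = 525.1·(-0.13324)/1.03613 + 250.5 = 182.9756
M1: Pc = R·M1+t = (+0.13856, -0.11586, +1.12298); u = 752.9·(+0.13856)/1.12298 + 327.0 = 419.9001, v = 525.1·(-0.11586)/1.12298 + 250.5 = 196.3221
M2: Pc = R·M2+t = (+0.13876, -0.24436, +1.14847); u = 752.9·(+0.13876)/1.14847 + 327.0 = 417.9649, v = 525.1·(-0.24436)/1.14847 + 250.5 = 138.7742
M3: Pc = R·M3+t = (+0.04224, -0.26174, +1.06162); u = 752.9·(+0.04224)/1.06162 + 327.0 = 356.9537, v = 525.1·(-0.26174)/1.06162 + 250.5 = 121.0403

c0=(357.55, 182.98) c1=(419.90, 196.32) c2=(417.96, 138.77) c3=(356.95, 121.04)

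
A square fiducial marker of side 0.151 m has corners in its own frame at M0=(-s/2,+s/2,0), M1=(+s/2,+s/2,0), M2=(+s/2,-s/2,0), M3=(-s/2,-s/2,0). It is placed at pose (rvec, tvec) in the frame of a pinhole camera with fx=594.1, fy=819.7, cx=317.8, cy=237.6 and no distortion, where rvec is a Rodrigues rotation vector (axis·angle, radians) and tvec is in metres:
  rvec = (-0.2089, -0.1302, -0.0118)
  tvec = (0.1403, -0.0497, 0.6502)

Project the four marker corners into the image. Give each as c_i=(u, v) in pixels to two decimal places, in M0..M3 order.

c0=(381.83, 269.11) c1=(517.90, 268.50) c2=(505.33, 87.86) c3=(375.35, 83.02)

Intrinsics K: fx=594.1, fy=819.7, cx=317.8, cy=237.6
Marker side s = 0.151 m; corners in marker frame (Z=0):
  M0 = (-0.0755, +0.0755, 0)
  M1 = (+0.0755, +0.0755, 0)
  M2 = (+0.0755, -0.0755, 0)
  M3 = (-0.0755, -0.0755, 0)
rvec = (-0.2089, -0.1302, -0.0118), |rvec| = θ = 0.24644 rad = 14.120°
Rodrigues: sinθ=0.24395, 1−cosθ=0.03021; R = I + sinθ·[k]× + (1−cosθ)·[k]×²:
    [+0.99150 +0.02521 -0.12766]
    [+0.00185 +0.97822 +0.20756]
    [+0.13011 -0.20603 +0.96986]
t = (0.1403, -0.0497, 0.6502) m
M0: Pc = R·M0+t = (+0.06735, +0.02402, +0.62482); u = 594.1·(+0.06735)/0.62482 + 317.8 = 381.8342, v = 819.7·(+0.02402)/0.62482 + 237.6 = 269.1065
M1: Pc = R·M1+t = (+0.21706, +0.02430, +0.64447); u = 594.1·(+0.21706)/0.64447 + 317.8 = 517.8971, v = 819.7·(+0.02430)/0.64447 + 237.6 = 268.5013
M2: Pc = R·M2+t = (+0.21325, -0.12342, +0.67558); u = 594.1·(+0.21325)/0.67558 + 317.8 = 505.3349, v = 819.7·(-0.12342)/0.67558 + 237.6 = 87.8556
M3: Pc = R·M3+t = (+0.06354, -0.12370, +0.65593); u = 594.1·(+0.06354)/0.65593 + 317.8 = 375.3490, v = 819.7·(-0.12370)/0.65593 + 237.6 = 83.0212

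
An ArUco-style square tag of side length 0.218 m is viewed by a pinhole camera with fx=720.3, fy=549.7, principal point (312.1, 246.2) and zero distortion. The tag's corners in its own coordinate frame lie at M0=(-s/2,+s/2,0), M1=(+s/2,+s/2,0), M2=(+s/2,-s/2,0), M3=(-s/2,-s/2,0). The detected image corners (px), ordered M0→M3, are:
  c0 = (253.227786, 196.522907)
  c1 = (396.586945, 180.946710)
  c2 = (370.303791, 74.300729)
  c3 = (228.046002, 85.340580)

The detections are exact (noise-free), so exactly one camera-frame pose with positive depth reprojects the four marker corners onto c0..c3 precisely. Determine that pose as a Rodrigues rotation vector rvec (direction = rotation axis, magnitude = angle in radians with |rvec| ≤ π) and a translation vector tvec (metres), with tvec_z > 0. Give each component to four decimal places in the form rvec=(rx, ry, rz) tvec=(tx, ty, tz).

rvec=(-0.0896, -0.1893, -0.1681) tvec=(0.0019, -0.2178, 1.0646)

Intrinsics K: fx=720.3, fy=549.7, cx=312.1, cy=246.2
Marker side s = 0.218 m; corners in marker frame (Z=0):
  M0 = (-0.1090, +0.1090, 0)
  M1 = (+0.1090, +0.1090, 0)
  M2 = (+0.1090, -0.1090, 0)
  M3 = (-0.1090, -0.1090, 0)
Detected image corners:
  c0 = (253.227786, 196.522907) px
  c1 = (396.586945, 180.946710) px
  c2 = (370.303791, 74.300729) px
  c3 = (228.046002, 85.340580) px
Planar DLT: solve 8×8 A·h = b for H (H[2,2]=1):
  H  [+712.07979 +96.77678 +313.36741]
  H  [-36.43429 +490.22785 +133.73980]
  H  [+0.18271 -0.06830 +1.00000]
B = K⁻¹H; ‖b₁‖=0.939343, ‖b₂‖=0.939344; λ = 2/(‖b₁‖+‖b₂‖) = 1.064573, sign → tz>0 ⇒ λ=+1.064573
r₁ = λ·B[:,0] = (+0.96814,-0.15768,+0.19451); r₂ = λ·B[:,1] = (+0.17454,+0.98196,-0.07271)
r₃ = r₁×r₂ = (-0.17954,+0.10434,+0.97820); SVD([r₁ r₂ r₃]) → R = UVᵀ:
  R  [+0.96814 +0.17454 -0.17954]
  R  [-0.15768 +0.98196 +0.10434]
  R  [+0.19451 -0.07271 +0.97820]
t = (+0.00187, -0.21780, +1.06457) m
tr R = 2.928308; θ = arccos((tr R − 1)/2) = 0.268559 rad = 15.387°
axis k = ((R−Rᵀ)₃₂, (R−Rᵀ)₁₃, (R−Rᵀ)₂₁) / (2 sinθ) = (-0.333632, -0.704841, -0.626011)
rvec = θ·k = (-0.089600, -0.189292, -0.168121)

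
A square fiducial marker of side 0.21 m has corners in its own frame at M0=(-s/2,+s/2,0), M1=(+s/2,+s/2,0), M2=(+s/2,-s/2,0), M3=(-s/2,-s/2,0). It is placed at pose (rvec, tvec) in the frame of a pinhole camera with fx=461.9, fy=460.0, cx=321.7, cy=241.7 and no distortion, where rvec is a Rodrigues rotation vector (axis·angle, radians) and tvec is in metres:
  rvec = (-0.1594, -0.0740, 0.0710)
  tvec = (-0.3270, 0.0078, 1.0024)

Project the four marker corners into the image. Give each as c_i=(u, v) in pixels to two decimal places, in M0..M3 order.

c0=(114.80, 290.21) c1=(214.98, 296.96) c2=(224.61, 202.45) c3=(127.91, 194.60)

Intrinsics K: fx=461.9, fy=460.0, cx=321.7, cy=241.7
Marker side s = 0.21 m; corners in marker frame (Z=0):
  M0 = (-0.1050, +0.1050, 0)
  M1 = (+0.1050, +0.1050, 0)
  M2 = (+0.1050, -0.1050, 0)
  M3 = (-0.1050, -0.1050, 0)
rvec = (-0.1594, -0.0740, 0.0710), |rvec| = θ = 0.18954 rad = 10.860°
Rodrigues: sinθ=0.18841, 1−cosθ=0.01791; R = I + sinθ·[k]× + (1−cosθ)·[k]×²:
    [+0.99476 -0.06470 -0.07920]
    [+0.07646 +0.98482 +0.15583]
    [+0.06792 -0.16107 +0.98460]
t = (-0.3270, 0.0078, 1.0024) m
M0: Pc = R·M0+t = (-0.43824, +0.10318, +0.97836); u = 461.9·(-0.43824)/0.97836 + 321.7 = 114.7978, v = 460.0·(+0.10318)/0.97836 + 241.7 = 290.2120
M1: Pc = R·M1+t = (-0.22934, +0.11923, +0.99262); u = 461.9·(-0.22934)/0.99262 + 321.7 = 214.9785, v = 460.0·(+0.11923)/0.99262 + 241.7 = 296.9555
M2: Pc = R·M2+t = (-0.21576, -0.08758, +1.02644); u = 461.9·(-0.21576)/1.02644 + 321.7 = 224.6090, v = 460.0·(-0.08758)/1.02644 + 241.7 = 202.4518
M3: Pc = R·M3+t = (-0.42466, -0.10363, +1.01218); u = 461.9·(-0.42466)/1.01218 + 321.7 = 127.9117, v = 460.0·(-0.10363)/1.01218 + 241.7 = 194.6020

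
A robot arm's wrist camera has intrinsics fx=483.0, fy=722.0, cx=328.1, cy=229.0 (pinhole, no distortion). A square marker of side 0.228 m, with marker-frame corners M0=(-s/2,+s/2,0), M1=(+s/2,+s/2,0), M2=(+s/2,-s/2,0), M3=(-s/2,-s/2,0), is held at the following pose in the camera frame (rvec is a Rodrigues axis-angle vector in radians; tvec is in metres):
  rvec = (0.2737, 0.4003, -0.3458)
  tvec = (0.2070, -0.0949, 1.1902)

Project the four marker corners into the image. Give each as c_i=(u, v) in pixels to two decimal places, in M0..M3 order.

c0=(386.24, 251.58) c1=(472.83, 214.90) c2=(441.20, 81.28) c3=(354.02, 129.86)

Intrinsics K: fx=483.0, fy=722.0, cx=328.1, cy=229.0
Marker side s = 0.228 m; corners in marker frame (Z=0):
  M0 = (-0.1140, +0.1140, 0)
  M1 = (+0.1140, +0.1140, 0)
  M2 = (+0.1140, -0.1140, 0)
  M3 = (-0.1140, -0.1140, 0)
rvec = (0.2737, 0.4003, -0.3458), |rvec| = θ = 0.59559 rad = 34.125°
Rodrigues: sinθ=0.56100, 1−cosθ=0.17218; R = I + sinθ·[k]× + (1−cosθ)·[k]×²:
    [+0.86418 +0.37890 +0.33111]
    [-0.27253 +0.90560 -0.32499]
    [-0.42299 +0.19061 +0.88586]
t = (0.2070, -0.0949, 1.1902) m
M0: Pc = R·M0+t = (+0.15168, +0.03941, +1.26015); u = 483.0·(+0.15168)/1.26015 + 328.1 = 386.2362, v = 722.0·(+0.03941)/1.26015 + 229.0 = 251.5781
M1: Pc = R·M1+t = (+0.34871, -0.02273, +1.16371); u = 483.0·(+0.34871)/1.16371 + 328.1 = 472.8331, v = 722.0·(-0.02273)/1.16371 + 229.0 = 214.8970
M2: Pc = R·M2+t = (+0.26232, -0.22921, +1.12025); u = 483.0·(+0.26232)/1.12025 + 328.1 = 441.2013, v = 722.0·(-0.22921)/1.12025 + 229.0 = 81.2763
M3: Pc = R·M3+t = (+0.06529, -0.16707, +1.21669); u = 483.0·(+0.06529)/1.21669 + 328.1 = 354.0185, v = 722.0·(-0.16707)/1.21669 + 229.0 = 129.8591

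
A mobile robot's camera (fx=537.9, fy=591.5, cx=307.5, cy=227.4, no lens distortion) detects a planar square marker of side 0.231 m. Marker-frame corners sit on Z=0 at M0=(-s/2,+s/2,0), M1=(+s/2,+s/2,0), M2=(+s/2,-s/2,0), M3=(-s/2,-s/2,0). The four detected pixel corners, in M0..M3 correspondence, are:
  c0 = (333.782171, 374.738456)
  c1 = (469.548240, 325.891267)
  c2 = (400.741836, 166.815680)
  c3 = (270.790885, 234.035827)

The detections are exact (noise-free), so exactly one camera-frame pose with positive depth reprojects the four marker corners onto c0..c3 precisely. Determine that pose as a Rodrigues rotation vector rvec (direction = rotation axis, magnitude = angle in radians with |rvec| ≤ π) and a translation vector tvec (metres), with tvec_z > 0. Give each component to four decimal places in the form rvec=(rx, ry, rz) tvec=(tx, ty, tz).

Intrinsics K: fx=537.9, fy=591.5, cx=307.5, cy=227.4
Marker side s = 0.231 m; corners in marker frame (Z=0):
  M0 = (-0.1155, +0.1155, 0)
  M1 = (+0.1155, +0.1155, 0)
  M2 = (+0.1155, -0.1155, 0)
  M3 = (-0.1155, -0.1155, 0)
Detected image corners:
  c0 = (333.782171, 374.738456) px
  c1 = (469.548240, 325.891267) px
  c2 = (400.741836, 166.815680) px
  c3 = (270.790885, 234.035827) px
Planar DLT: solve 8×8 A·h = b for H (H[2,2]=1):
  H  [+388.40992 +307.34316 +365.06352]
  H  [-390.47165 +663.57365 +277.60380]
  H  [-0.50669 +0.06185 +1.00000]
B = K⁻¹H; ‖b₁‖=1.223481, ‖b₂‖=1.223481; λ = 2/(‖b₁‖+‖b₂‖) = 0.817340, sign → tz>0 ⇒ λ=+0.817340
r₁ = λ·B[:,0] = (+0.82694,-0.38034,-0.41414); r₂ = λ·B[:,1] = (+0.43811,+0.89750,+0.05055)
r₃ = r₁×r₂ = (+0.35246,-0.22324,+0.90881); SVD([r₁ r₂ r₃]) → R = UVᵀ:
  R  [+0.82694 +0.43811 +0.35246]
  R  [-0.38034 +0.89750 -0.22324]
  R  [-0.41414 +0.05055 +0.90881]
t = (+0.08747, +0.06937, +0.81734) m
tr R = 2.633247; θ = arccos((tr R − 1)/2) = 0.615260 rad = 35.252°
axis k = ((R−Rᵀ)₃₂, (R−Rᵀ)₁₃, (R−Rᵀ)₂₁) / (2 sinθ) = (+0.237181, +0.664103, -0.709022)
rvec = θ·k = (+0.145928, +0.408596, -0.436233)

rvec=(0.1459, 0.4086, -0.4362) tvec=(0.0875, 0.0694, 0.8173)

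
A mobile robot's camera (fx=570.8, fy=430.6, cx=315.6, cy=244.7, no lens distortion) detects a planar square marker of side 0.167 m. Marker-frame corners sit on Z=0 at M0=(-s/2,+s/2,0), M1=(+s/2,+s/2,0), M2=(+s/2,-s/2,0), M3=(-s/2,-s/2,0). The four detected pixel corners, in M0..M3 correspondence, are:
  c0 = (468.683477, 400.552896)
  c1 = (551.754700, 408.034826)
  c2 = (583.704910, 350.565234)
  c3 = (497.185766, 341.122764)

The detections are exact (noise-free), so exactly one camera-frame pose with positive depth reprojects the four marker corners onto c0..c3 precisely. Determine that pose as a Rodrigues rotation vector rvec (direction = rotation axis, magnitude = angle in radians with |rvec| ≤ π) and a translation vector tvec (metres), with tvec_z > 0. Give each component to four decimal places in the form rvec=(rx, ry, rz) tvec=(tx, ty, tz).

Intrinsics K: fx=570.8, fy=430.6, cx=315.6, cy=244.7
Marker side s = 0.167 m; corners in marker frame (Z=0):
  M0 = (-0.0835, +0.0835, 0)
  M1 = (+0.0835, +0.0835, 0)
  M2 = (+0.0835, -0.0835, 0)
  M3 = (-0.0835, -0.0835, 0)
Detected image corners:
  c0 = (468.683477, 400.552896) px
  c1 = (551.754700, 408.034826) px
  c2 = (583.704910, 350.565234) px
  c3 = (497.185766, 341.122764) px
Planar DLT: solve 8×8 A·h = b for H (H[2,2]=1):
  H  [+590.22356 -23.73274 +525.51160]
  H  [+109.58865 +462.29905 +375.85572]
  H  [+0.15747 +0.29962 +1.00000]
B = K⁻¹H; ‖b₁‖=0.974043, ‖b₂‖=0.974043; λ = 2/(‖b₁‖+‖b₂‖) = 1.026648, sign → tz>0 ⇒ λ=+1.026648
r₁ = λ·B[:,0] = (+0.97219,+0.16941,+0.16167); r₂ = λ·B[:,1] = (-0.21276,+0.92742,+0.30760)
r₃ = r₁×r₂ = (-0.09783,-0.33345,+0.93768); SVD([r₁ r₂ r₃]) → R = UVᵀ:
  R  [+0.97219 -0.21276 -0.09783]
  R  [+0.16941 +0.92742 -0.33345]
  R  [+0.16167 +0.30760 +0.93768]
t = (+0.37755, +0.31271, +1.02665) m
tr R = 2.837298; θ = arccos((tr R − 1)/2) = 0.406149 rad = 23.271°
axis k = ((R−Rᵀ)₃₂, (R−Rᵀ)₁₃, (R−Rᵀ)₂₁) / (2 sinθ) = (+0.811299, -0.328415, +0.483671)
rvec = θ·k = (+0.329508, -0.133385, +0.196442)

rvec=(0.3295, -0.1334, 0.1964) tvec=(0.3775, 0.3127, 1.0266)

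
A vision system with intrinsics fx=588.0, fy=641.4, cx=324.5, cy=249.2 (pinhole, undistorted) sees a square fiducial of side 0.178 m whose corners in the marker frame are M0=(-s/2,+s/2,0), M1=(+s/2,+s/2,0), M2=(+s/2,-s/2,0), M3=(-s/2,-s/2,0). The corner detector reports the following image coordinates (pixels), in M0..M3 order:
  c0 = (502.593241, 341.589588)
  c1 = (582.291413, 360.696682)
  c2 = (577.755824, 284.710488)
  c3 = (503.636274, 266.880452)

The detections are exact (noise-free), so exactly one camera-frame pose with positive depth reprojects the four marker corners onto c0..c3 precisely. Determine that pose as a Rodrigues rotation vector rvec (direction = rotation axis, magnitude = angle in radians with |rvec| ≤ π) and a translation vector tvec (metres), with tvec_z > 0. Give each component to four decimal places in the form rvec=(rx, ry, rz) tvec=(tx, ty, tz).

Intrinsics K: fx=588.0, fy=641.4, cx=324.5, cy=249.2
Marker side s = 0.178 m; corners in marker frame (Z=0):
  M0 = (-0.0890, +0.0890, 0)
  M1 = (+0.0890, +0.0890, 0)
  M2 = (+0.0890, -0.0890, 0)
  M3 = (-0.0890, -0.0890, 0)
Detected image corners:
  c0 = (502.593241, 341.589588) px
  c1 = (582.291413, 360.696682) px
  c2 = (577.755824, 284.710488) px
  c3 = (503.636274, 266.880452) px
Planar DLT: solve 8×8 A·h = b for H (H[2,2]=1):
  H  [+434.04442 -210.93153 +541.55357]
  H  [+105.09641 +295.52999 +312.10646]
  H  [+0.00469 -0.40761 +1.00000]
B = K⁻¹H; ‖b₁‖=0.753231, ‖b₂‖=0.753231; λ = 2/(‖b₁‖+‖b₂‖) = 1.327614, sign → tz>0 ⇒ λ=+1.327614
r₁ = λ·B[:,0] = (+0.97657,+0.21512,+0.00623); r₂ = λ·B[:,1] = (-0.17761,+0.82196,-0.54115)
r₃ = r₁×r₂ = (-0.12153,+0.52736,+0.84090); SVD([r₁ r₂ r₃]) → R = UVᵀ:
  R  [+0.97657 -0.17761 -0.12153]
  R  [+0.21512 +0.82196 +0.52736]
  R  [+0.00623 -0.54115 +0.84090]
t = (+0.49007, +0.13021, +1.32761) m
tr R = 2.639431; θ = arccos((tr R − 1)/2) = 0.609882 rad = 34.944°
axis k = ((R−Rᵀ)₃₂, (R−Rᵀ)₁₃, (R−Rᵀ)₂₁) / (2 sinθ) = (-0.932755, -0.111525, +0.342828)
rvec = θ·k = (-0.568871, -0.068017, +0.209085)

rvec=(-0.5689, -0.0680, 0.2091) tvec=(0.4901, 0.1302, 1.3276)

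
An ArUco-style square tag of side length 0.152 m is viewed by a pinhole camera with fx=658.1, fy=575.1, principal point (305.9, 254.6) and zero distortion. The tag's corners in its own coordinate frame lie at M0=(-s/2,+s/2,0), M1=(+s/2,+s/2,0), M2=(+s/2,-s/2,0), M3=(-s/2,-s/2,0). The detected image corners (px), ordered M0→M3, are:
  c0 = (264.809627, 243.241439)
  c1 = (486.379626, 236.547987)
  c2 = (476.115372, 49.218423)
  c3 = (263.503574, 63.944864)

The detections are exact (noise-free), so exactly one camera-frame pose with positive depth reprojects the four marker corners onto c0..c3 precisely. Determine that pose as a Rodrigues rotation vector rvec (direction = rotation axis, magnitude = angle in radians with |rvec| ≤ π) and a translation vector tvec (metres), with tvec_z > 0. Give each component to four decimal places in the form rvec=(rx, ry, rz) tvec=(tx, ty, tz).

rvec=(-0.1210, 0.1427, -0.0227) tvec=(0.0452, -0.0870, 0.4627)

Intrinsics K: fx=658.1, fy=575.1, cx=305.9, cy=254.6
Marker side s = 0.152 m; corners in marker frame (Z=0):
  M0 = (-0.0760, +0.0760, 0)
  M1 = (+0.0760, +0.0760, 0)
  M2 = (+0.0760, -0.0760, 0)
  M3 = (-0.0760, -0.0760, 0)
Detected image corners:
  c0 = (264.809627, 243.241439) px
  c1 = (486.379626, 236.547987) px
  c2 = (476.115372, 49.218423) px
  c3 = (263.503574, 63.944864) px
Planar DLT: solve 8×8 A·h = b for H (H[2,2]=1):
  H  [+1314.45565 -60.78434 +370.13891]
  H  [-116.00685 +1166.35332 +146.52705]
  H  [-0.30369 -0.26339 +1.00000]
B = K⁻¹H; ‖b₁‖=2.161012, ‖b₂‖=2.161012; λ = 2/(‖b₁‖+‖b₂‖) = 0.462746, sign → tz>0 ⇒ λ=+0.462746
r₁ = λ·B[:,0] = (+0.98959,-0.03113,-0.14053); r₂ = λ·B[:,1] = (+0.01391,+0.99245,-0.12188)
r₃ = r₁×r₂ = (+0.14326,+0.11866,+0.98255); SVD([r₁ r₂ r₃]) → R = UVᵀ:
  R  [+0.98959 +0.01391 +0.14326]
  R  [-0.03113 +0.99245 +0.11866]
  R  [-0.14053 -0.12188 +0.98255]
t = (+0.04517, -0.08696, +0.46275) m
tr R = 2.964580; θ = arccos((tr R − 1)/2) = 0.188480 rad = 10.799°
axis k = ((R−Rᵀ)₃₂, (R−Rᵀ)₁₃, (R−Rᵀ)₂₁) / (2 sinθ) = (-0.641891, +0.757317, -0.120199)
rvec = θ·k = (-0.120984, +0.142739, -0.022655)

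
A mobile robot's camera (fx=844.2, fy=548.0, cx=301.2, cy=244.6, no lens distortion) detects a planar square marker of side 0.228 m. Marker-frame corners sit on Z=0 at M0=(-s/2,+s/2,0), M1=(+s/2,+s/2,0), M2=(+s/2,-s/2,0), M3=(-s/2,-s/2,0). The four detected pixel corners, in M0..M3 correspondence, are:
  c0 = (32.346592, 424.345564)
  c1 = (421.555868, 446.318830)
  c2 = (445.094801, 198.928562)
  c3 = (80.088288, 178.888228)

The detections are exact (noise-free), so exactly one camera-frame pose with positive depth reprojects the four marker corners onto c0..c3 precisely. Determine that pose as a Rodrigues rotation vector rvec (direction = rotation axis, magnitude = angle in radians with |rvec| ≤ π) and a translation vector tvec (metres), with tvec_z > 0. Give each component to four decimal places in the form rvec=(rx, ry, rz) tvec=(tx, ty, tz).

Intrinsics K: fx=844.2, fy=548.0, cx=301.2, cy=244.6
Marker side s = 0.228 m; corners in marker frame (Z=0):
  M0 = (-0.1140, +0.1140, 0)
  M1 = (+0.1140, +0.1140, 0)
  M2 = (+0.1140, -0.1140, 0)
  M3 = (-0.1140, -0.1140, 0)
Detected image corners:
  c0 = (32.346592, 424.345564) px
  c1 = (421.555868, 446.318830) px
  c2 = (445.094801, 198.928562) px
  c3 = (80.088288, 178.888228) px
Planar DLT: solve 8×8 A·h = b for H (H[2,2]=1):
  H  [+1649.74588 -225.51940 +245.12330]
  H  [+88.77630 +992.63758 +308.14036]
  H  [-0.01032 -0.28247 +1.00000]
B = K⁻¹H; ‖b₁‖=1.964999, ‖b₂‖=1.964999; λ = 2/(‖b₁‖+‖b₂‖) = 0.508906, sign → tz>0 ⇒ λ=+0.508906
r₁ = λ·B[:,0] = (+0.99639,+0.08479,-0.00525); r₂ = λ·B[:,1] = (-0.08466,+0.98599,-0.14375)
r₃ = r₁×r₂ = (-0.00701,+0.14367,+0.98960); SVD([r₁ r₂ r₃]) → R = UVᵀ:
  R  [+0.99639 -0.08466 -0.00701]
  R  [+0.08479 +0.98599 +0.14367]
  R  [-0.00525 -0.14375 +0.98960]
t = (-0.03380, +0.05901, +0.50891) m
tr R = 2.971972; θ = arccos((tr R − 1)/2) = 0.167613 rad = 9.604°
axis k = ((R−Rᵀ)₃₂, (R−Rᵀ)₁₃, (R−Rᵀ)₂₁) / (2 sinθ) = (-0.861428, -0.005257, +0.507852)
rvec = θ·k = (-0.144387, -0.000881, +0.085123)

rvec=(-0.1444, -0.0009, 0.0851) tvec=(-0.0338, 0.0590, 0.5089)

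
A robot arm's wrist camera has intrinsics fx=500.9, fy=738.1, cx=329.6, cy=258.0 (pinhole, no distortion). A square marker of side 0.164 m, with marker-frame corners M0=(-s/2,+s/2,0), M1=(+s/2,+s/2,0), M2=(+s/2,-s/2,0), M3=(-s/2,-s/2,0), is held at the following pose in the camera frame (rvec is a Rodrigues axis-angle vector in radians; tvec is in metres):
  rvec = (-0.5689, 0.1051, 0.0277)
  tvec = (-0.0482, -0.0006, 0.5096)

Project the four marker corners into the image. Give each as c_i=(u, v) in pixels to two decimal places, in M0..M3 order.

Intrinsics K: fx=500.9, fy=738.1, cx=329.6, cy=258.0
Marker side s = 0.164 m; corners in marker frame (Z=0):
  M0 = (-0.0820, +0.0820, 0)
  M1 = (+0.0820, +0.0820, 0)
  M2 = (+0.0820, -0.0820, 0)
  M3 = (-0.0820, -0.0820, 0)
rvec = (-0.5689, 0.1051, 0.0277), |rvec| = θ = 0.57919 rad = 33.185°
Rodrigues: sinθ=0.54735, 1−cosθ=0.16309; R = I + sinθ·[k]× + (1−cosθ)·[k]×²:
    [+0.99426 -0.05525 +0.09166]
    [-0.00289 +0.84228 +0.53904]
    [-0.10698 -0.53621 +0.83728]
t = (-0.0482, -0.0006, 0.5096) m
M0: Pc = R·M0+t = (-0.13426, +0.06870, +0.47440); u = 500.9·(-0.13426)/0.47440 + 329.6 = 187.8421, v = 738.1·(+0.06870)/0.47440 + 258.0 = 364.8928
M1: Pc = R·M1+t = (+0.02880, +0.06823, +0.45686); u = 500.9·(+0.02880)/0.45686 + 329.6 = 361.1751, v = 738.1·(+0.06823)/0.45686 + 258.0 = 368.2316
M2: Pc = R·M2+t = (+0.03786, -0.06990, +0.54480); u = 500.9·(+0.03786)/0.54480 + 329.6 = 364.4088, v = 738.1·(-0.06990)/0.54480 + 258.0 = 163.2930
M3: Pc = R·M3+t = (-0.12520, -0.06943, +0.56234); u = 500.9·(-0.12520)/0.56234 + 329.6 = 218.0804, v = 738.1·(-0.06943)/0.56234 + 258.0 = 166.8704

c0=(187.84, 364.89) c1=(361.18, 368.23) c2=(364.41, 163.29) c3=(218.08, 166.87)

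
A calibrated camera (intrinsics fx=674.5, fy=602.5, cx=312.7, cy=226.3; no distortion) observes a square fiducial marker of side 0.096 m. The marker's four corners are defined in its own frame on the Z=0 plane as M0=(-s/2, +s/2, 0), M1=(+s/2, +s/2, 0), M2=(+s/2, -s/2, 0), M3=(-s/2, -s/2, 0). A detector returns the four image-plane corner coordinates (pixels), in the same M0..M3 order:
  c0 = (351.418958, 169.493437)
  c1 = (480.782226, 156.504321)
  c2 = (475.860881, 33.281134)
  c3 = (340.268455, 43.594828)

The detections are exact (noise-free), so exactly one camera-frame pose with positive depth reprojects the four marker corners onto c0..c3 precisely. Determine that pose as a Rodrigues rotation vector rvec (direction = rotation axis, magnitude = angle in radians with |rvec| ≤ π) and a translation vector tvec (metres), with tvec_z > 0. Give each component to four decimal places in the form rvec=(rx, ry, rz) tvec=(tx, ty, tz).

Intrinsics K: fx=674.5, fy=602.5, cx=312.7, cy=226.3
Marker side s = 0.096 m; corners in marker frame (Z=0):
  M0 = (-0.0480, +0.0480, 0)
  M1 = (+0.0480, +0.0480, 0)
  M2 = (+0.0480, -0.0480, 0)
  M3 = (-0.0480, -0.0480, 0)
Detected image corners:
  c0 = (351.418958, 169.493437) px
  c1 = (480.782226, 156.504321) px
  c2 = (475.860881, 33.281134) px
  c3 = (340.268455, 43.594828) px
Planar DLT: solve 8×8 A·h = b for H (H[2,2]=1):
  H  [+1489.69162 +278.42655 +413.02616]
  H  [-94.68973 +1345.02399 +102.05910]
  H  [+0.26803 +0.47354 +1.00000]
B = K⁻¹H; ‖b₁‖=2.117247, ‖b₂‖=2.117247; λ = 2/(‖b₁‖+‖b₂‖) = 0.472311, sign → tz>0 ⇒ λ=+0.472311
r₁ = λ·B[:,0] = (+0.98445,-0.12178,+0.12659); r₂ = λ·B[:,1] = (+0.09128,+0.97038,+0.22366)
r₃ = r₁×r₂ = (-0.15008,-0.20862,+0.96641); SVD([r₁ r₂ r₃]) → R = UVᵀ:
  R  [+0.98445 +0.09128 -0.15008]
  R  [-0.12178 +0.97038 -0.20862]
  R  [+0.12659 +0.22366 +0.96641]
t = (+0.07025, -0.09739, +0.47231) m
tr R = 2.921247; θ = arccos((tr R − 1)/2) = 0.281559 rad = 16.132°
axis k = ((R−Rᵀ)₃₂, (R−Rᵀ)₁₃, (R−Rᵀ)₂₁) / (2 sinθ) = (+0.777895, -0.497883, -0.383396)
rvec = θ·k = (+0.219023, -0.140183, -0.107948)

rvec=(0.2190, -0.1402, -0.1079) tvec=(0.0703, -0.0974, 0.4723)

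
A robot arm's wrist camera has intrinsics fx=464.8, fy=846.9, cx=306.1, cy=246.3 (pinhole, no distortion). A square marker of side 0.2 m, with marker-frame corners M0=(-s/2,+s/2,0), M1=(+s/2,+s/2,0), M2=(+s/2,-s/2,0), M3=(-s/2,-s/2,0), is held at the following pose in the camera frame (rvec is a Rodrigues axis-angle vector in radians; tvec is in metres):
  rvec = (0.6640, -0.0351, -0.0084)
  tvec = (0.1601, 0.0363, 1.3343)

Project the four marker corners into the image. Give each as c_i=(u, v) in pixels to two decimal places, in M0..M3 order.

c0=(326.06, 317.41) c1=(392.39, 314.80) c2=(400.97, 216.85) c3=(328.25, 219.25)

Intrinsics K: fx=464.8, fy=846.9, cx=306.1, cy=246.3
Marker side s = 0.2 m; corners in marker frame (Z=0):
  M0 = (-0.1000, +0.1000, 0)
  M1 = (+0.1000, +0.1000, 0)
  M2 = (+0.1000, -0.1000, 0)
  M3 = (-0.1000, -0.1000, 0)
rvec = (0.6640, -0.0351, -0.0084), |rvec| = θ = 0.66498 rad = 38.101°
Rodrigues: sinθ=0.61704, 1−cosθ=0.21307; R = I + sinθ·[k]× + (1−cosθ)·[k]×²:
    [+0.99937 -0.00344 -0.03526]
    [-0.01902 +0.78752 -0.61599]
    [+0.02988 +0.61628 +0.78696]
t = (0.1601, 0.0363, 1.3343) m
M0: Pc = R·M0+t = (+0.05982, +0.11695, +1.39294); u = 464.8·(+0.05982)/1.39294 + 306.1 = 326.0606, v = 846.9·(+0.11695)/1.39294 + 246.3 = 317.4079
M1: Pc = R·M1+t = (+0.25969, +0.11315, +1.39892); u = 464.8·(+0.25969)/1.39892 + 306.1 = 392.3851, v = 846.9·(+0.11315)/1.39892 + 246.3 = 314.8006
M2: Pc = R·M2+t = (+0.26038, -0.04435, +1.27566); u = 464.8·(+0.26038)/1.27566 + 306.1 = 400.9724, v = 846.9·(-0.04435)/1.27566 + 246.3 = 216.8533
M3: Pc = R·M3+t = (+0.06051, -0.04055, +1.26968); u = 464.8·(+0.06051)/1.26968 + 306.1 = 328.2499, v = 846.9·(-0.04055)/1.26968 + 246.3 = 219.2526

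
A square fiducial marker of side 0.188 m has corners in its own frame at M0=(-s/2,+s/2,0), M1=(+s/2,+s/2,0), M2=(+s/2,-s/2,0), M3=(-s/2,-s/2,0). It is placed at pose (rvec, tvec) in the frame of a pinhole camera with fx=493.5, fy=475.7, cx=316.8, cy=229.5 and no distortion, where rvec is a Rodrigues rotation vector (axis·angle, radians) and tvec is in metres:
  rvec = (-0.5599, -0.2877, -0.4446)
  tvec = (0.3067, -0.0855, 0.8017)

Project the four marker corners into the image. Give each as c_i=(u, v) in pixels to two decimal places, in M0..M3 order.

Intrinsics K: fx=493.5, fy=475.7, cx=316.8, cy=229.5
Marker side s = 0.188 m; corners in marker frame (Z=0):
  M0 = (-0.0940, +0.0940, 0)
  M1 = (+0.0940, +0.0940, 0)
  M2 = (+0.0940, -0.0940, 0)
  M3 = (-0.0940, -0.0940, 0)
rvec = (-0.5599, -0.2877, -0.4446), |rvec| = θ = 0.77067 rad = 44.156°
Rodrigues: sinθ=0.69661, 1−cosθ=0.28255; R = I + sinθ·[k]× + (1−cosθ)·[k]×²:
    [+0.86658 +0.47851 -0.14163]
    [-0.32525 +0.75682 +0.56695]
    [+0.37848 -0.44525 +0.81148]
t = (0.3067, -0.0855, 0.8017) m
M0: Pc = R·M0+t = (+0.27022, +0.01621, +0.72427); u = 493.5·(+0.27022)/0.72427 + 316.8 = 500.9223, v = 475.7·(+0.01621)/0.72427 + 229.5 = 240.1496
M1: Pc = R·M1+t = (+0.43314, -0.04493, +0.79542); u = 493.5·(+0.43314)/0.79542 + 316.8 = 585.5298, v = 475.7·(-0.04493)/0.79542 + 229.5 = 202.6288
M2: Pc = R·M2+t = (+0.34318, -0.18721, +0.87913); u = 493.5·(+0.34318)/0.87913 + 316.8 = 509.4434, v = 475.7·(-0.18721)/0.87913 + 229.5 = 128.1977
M3: Pc = R·M3+t = (+0.18026, -0.12607, +0.80798); u = 493.5·(+0.18026)/0.80798 + 316.8 = 426.9008, v = 475.7·(-0.12607)/0.80798 + 229.5 = 155.2766

c0=(500.92, 240.15) c1=(585.53, 202.63) c2=(509.44, 128.20) c3=(426.90, 155.28)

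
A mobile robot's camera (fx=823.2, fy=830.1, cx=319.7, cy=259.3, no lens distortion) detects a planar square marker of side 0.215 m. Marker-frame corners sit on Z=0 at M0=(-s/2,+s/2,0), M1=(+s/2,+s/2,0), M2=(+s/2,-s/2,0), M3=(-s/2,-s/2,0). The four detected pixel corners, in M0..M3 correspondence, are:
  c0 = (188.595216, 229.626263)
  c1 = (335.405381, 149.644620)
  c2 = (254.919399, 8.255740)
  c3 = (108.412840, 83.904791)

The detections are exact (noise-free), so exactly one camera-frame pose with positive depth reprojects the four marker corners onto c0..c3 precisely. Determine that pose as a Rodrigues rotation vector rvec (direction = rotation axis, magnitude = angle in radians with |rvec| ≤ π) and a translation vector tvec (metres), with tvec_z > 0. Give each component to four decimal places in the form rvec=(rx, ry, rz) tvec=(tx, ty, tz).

rvec=(-0.0981, -0.0906, -0.5105) tvec=(-0.1258, -0.1826, 1.0642)

Intrinsics K: fx=823.2, fy=830.1, cx=319.7, cy=259.3
Marker side s = 0.215 m; corners in marker frame (Z=0):
  M0 = (-0.1075, +0.1075, 0)
  M1 = (+0.1075, +0.1075, 0)
  M2 = (+0.1075, -0.1075, 0)
  M3 = (-0.1075, -0.1075, 0)
Detected image corners:
  c0 = (188.595216, 229.626263) px
  c1 = (335.405381, 149.644620) px
  c2 = (254.919399, 8.255740) px
  c3 = (108.412840, 83.904791) px
Planar DLT: solve 8×8 A·h = b for H (H[2,2]=1):
  H  [+705.24475 +358.85615 +222.36664]
  H  [-349.57727 +659.72299 +116.90721]
  H  [+0.10421 -0.06671 +1.00000]
B = K⁻¹H; ‖b₁‖=0.939644, ‖b₂‖=0.939644; λ = 2/(‖b₁‖+‖b₂‖) = 1.064232, sign → tz>0 ⇒ λ=+1.064232
r₁ = λ·B[:,0] = (+0.86867,-0.48282,+0.11091); r₂ = λ·B[:,1] = (+0.49150,+0.86798,-0.07100)
r₃ = r₁×r₂ = (-0.06199,+0.11618,+0.99129); SVD([r₁ r₂ r₃]) → R = UVᵀ:
  R  [+0.86867 +0.49150 -0.06199]
  R  [-0.48282 +0.86798 +0.11618]
  R  [+0.11091 -0.07100 +0.99129]
t = (-0.12583, -0.18256, +1.06423) m
tr R = 2.727937; θ = arccos((tr R − 1)/2) = 0.527698 rad = 30.235°
axis k = ((R−Rᵀ)₃₂, (R−Rᵀ)₁₃, (R−Rᵀ)₂₁) / (2 sinθ) = (-0.185864, -0.171675, -0.967462)
rvec = θ·k = (-0.098080, -0.090592, -0.510528)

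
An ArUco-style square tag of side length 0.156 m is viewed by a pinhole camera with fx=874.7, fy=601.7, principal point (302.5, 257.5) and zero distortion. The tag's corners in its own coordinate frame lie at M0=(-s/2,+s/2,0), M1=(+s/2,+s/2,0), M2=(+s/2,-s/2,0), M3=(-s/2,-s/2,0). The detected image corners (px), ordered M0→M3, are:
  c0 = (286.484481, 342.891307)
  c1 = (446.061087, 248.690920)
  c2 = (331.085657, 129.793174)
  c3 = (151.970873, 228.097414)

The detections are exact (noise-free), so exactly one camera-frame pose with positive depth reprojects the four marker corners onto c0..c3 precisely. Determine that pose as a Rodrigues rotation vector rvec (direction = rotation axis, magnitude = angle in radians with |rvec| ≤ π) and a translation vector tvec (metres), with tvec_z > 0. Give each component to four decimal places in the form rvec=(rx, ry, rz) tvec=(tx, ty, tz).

rvec=(0.2908, -0.2631, -0.6600) tvec=(0.0040, -0.0188, 0.6135)

Intrinsics K: fx=874.7, fy=601.7, cx=302.5, cy=257.5
Marker side s = 0.156 m; corners in marker frame (Z=0):
  M0 = (-0.0780, +0.0780, 0)
  M1 = (+0.0780, +0.0780, 0)
  M2 = (+0.0780, -0.0780, 0)
  M3 = (-0.0780, -0.0780, 0)
Detected image corners:
  c0 = (286.484481, 342.891307) px
  c1 = (446.061087, 248.690920) px
  c2 = (331.085657, 129.793174) px
  c3 = (151.970873, 228.097414) px
Planar DLT: solve 8×8 A·h = b for H (H[2,2]=1):
  H  [+1155.44181 +969.72341 +308.22070]
  H  [-559.68298 +883.01290 +239.03872]
  H  [+0.23904 +0.56350 +1.00000]
B = K⁻¹H; ‖b₁‖=1.629875, ‖b₂‖=1.629875; λ = 2/(‖b₁‖+‖b₂‖) = 0.613544, sign → tz>0 ⇒ λ=+0.613544
r₁ = λ·B[:,0] = (+0.75974,-0.63346,+0.14666); r₂ = λ·B[:,1] = (+0.56063,+0.75244,+0.34573)
r₃ = r₁×r₂ = (-0.32936,-0.18044,+0.92680); SVD([r₁ r₂ r₃]) → R = UVᵀ:
  R  [+0.75974 +0.56063 -0.32936]
  R  [-0.63346 +0.75244 -0.18044]
  R  [+0.14666 +0.34573 +0.92680]
t = (+0.00401, -0.01882, +0.61354) m
tr R = 2.438985; θ = arccos((tr R − 1)/2) = 0.767725 rad = 43.987°
axis k = ((R−Rᵀ)₃₂, (R−Rᵀ)₁₃, (R−Rᵀ)₂₁) / (2 sinθ) = (+0.378813, -0.342710, -0.859680)
rvec = θ·k = (+0.290825, -0.263107, -0.659998)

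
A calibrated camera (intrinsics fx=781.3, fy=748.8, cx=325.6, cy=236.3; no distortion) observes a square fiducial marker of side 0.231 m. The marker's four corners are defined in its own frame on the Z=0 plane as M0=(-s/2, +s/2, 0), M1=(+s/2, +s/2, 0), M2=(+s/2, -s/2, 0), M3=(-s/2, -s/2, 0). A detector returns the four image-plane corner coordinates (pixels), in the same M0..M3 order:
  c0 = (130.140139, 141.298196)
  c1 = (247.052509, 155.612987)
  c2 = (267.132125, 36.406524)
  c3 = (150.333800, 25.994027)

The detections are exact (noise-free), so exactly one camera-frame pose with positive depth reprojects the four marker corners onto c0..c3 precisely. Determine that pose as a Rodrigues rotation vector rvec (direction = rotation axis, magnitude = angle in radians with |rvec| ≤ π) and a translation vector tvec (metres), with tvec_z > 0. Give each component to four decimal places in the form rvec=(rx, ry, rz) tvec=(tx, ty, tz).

rvec=(-0.0569, 0.2018, 0.1504) tvec=(-0.2364, -0.2832, 1.4447)

Intrinsics K: fx=781.3, fy=748.8, cx=325.6, cy=236.3
Marker side s = 0.231 m; corners in marker frame (Z=0):
  M0 = (-0.1155, +0.1155, 0)
  M1 = (+0.1155, +0.1155, 0)
  M2 = (+0.1155, -0.1155, 0)
  M3 = (-0.1155, -0.1155, 0)
Detected image corners:
  c0 = (130.140139, 141.298196) px
  c1 = (247.052509, 155.612987) px
  c2 = (267.132125, 36.406524) px
  c3 = (150.333800, 25.994027) px
Planar DLT: solve 8×8 A·h = b for H (H[2,2]=1):
  H  [+477.84245 -92.84409 +197.74588]
  H  [+40.82312 +504.89811 +89.53401]
  H  [-0.14106 -0.02853 +1.00000]
B = K⁻¹H; ‖b₁‖=0.692187, ‖b₂‖=0.692187; λ = 2/(‖b₁‖+‖b₂‖) = 1.444696, sign → tz>0 ⇒ λ=+1.444696
r₁ = λ·B[:,0] = (+0.96850,+0.14307,-0.20379); r₂ = λ·B[:,1] = (-0.15450,+0.98713,-0.04122)
r₃ = r₁×r₂ = (+0.19527,+0.07141,+0.97815); SVD([r₁ r₂ r₃]) → R = UVᵀ:
  R  [+0.96850 -0.15450 +0.19527]
  R  [+0.14307 +0.98713 +0.07141]
  R  [-0.20379 -0.04122 +0.97815]
t = (-0.23641, -0.28316, +1.44470) m
tr R = 2.933782; θ = arccos((tr R − 1)/2) = 0.258043 rad = 14.785°
axis k = ((R−Rᵀ)₃₂, (R−Rᵀ)₁₃, (R−Rᵀ)₂₁) / (2 sinθ) = (-0.220679, +0.781898, +0.583041)
rvec = θ·k = (-0.056945, +0.201764, +0.150450)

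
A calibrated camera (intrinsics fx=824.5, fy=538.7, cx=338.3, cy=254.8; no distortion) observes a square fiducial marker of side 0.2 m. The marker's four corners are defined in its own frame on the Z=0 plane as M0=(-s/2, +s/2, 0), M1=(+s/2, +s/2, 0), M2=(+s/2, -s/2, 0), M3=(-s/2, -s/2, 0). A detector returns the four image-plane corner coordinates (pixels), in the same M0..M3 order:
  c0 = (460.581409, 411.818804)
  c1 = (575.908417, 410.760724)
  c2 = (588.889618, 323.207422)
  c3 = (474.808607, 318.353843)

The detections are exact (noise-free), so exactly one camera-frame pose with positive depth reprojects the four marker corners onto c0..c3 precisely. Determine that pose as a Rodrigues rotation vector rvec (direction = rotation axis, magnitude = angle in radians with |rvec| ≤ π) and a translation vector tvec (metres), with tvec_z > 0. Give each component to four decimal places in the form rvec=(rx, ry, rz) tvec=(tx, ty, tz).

Intrinsics K: fx=824.5, fy=538.7, cx=338.3, cy=254.8
Marker side s = 0.2 m; corners in marker frame (Z=0):
  M0 = (-0.1000, +0.1000, 0)
  M1 = (+0.1000, +0.1000, 0)
  M2 = (+0.1000, -0.1000, 0)
  M3 = (-0.1000, -0.1000, 0)
Detected image corners:
  c0 = (460.581409, 411.818804) px
  c1 = (575.908417, 410.760724) px
  c2 = (588.889618, 323.207422) px
  c3 = (474.808607, 318.353843) px
Planar DLT: solve 8×8 A·h = b for H (H[2,2]=1):
  H  [+745.15513 -76.07940 +526.93244]
  H  [+129.17006 +446.37364 +365.99588]
  H  [+0.32690 -0.01554 +1.00000]
B = K⁻¹H; ‖b₁‖=0.840509, ‖b₂‖=0.840509; λ = 2/(‖b₁‖+‖b₂‖) = 1.189755, sign → tz>0 ⇒ λ=+1.189755
r₁ = λ·B[:,0] = (+0.91568,+0.10132,+0.38894); r₂ = λ·B[:,1] = (-0.10220,+0.99459,-0.01849)
r₃ = r₁×r₂ = (-0.38871,-0.02282,+0.92108); SVD([r₁ r₂ r₃]) → R = UVᵀ:
  R  [+0.91568 -0.10220 -0.38871]
  R  [+0.10132 +0.99459 -0.02282]
  R  [+0.38894 -0.01849 +0.92108]
t = (+0.27220, +0.24558, +1.18976) m
tr R = 2.831348; θ = arccos((tr R − 1)/2) = 0.413614 rad = 23.698°
axis k = ((R−Rᵀ)₃₂, (R−Rᵀ)₁₃, (R−Rᵀ)₂₁) / (2 sinθ) = (+0.005380, -0.967405, +0.253176)
rvec = θ·k = (+0.002225, -0.400133, +0.104717)

rvec=(0.0022, -0.4001, 0.1047) tvec=(0.2722, 0.2456, 1.1898)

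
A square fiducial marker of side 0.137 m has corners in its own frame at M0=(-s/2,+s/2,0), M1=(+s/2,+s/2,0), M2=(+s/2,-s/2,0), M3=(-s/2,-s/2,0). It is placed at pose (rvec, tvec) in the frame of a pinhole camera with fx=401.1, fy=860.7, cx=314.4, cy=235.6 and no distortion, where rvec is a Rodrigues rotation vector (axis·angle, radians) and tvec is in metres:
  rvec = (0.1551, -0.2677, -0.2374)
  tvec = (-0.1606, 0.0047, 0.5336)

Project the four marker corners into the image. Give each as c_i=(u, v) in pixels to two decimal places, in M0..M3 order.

Intrinsics K: fx=401.1, fy=860.7, cx=314.4, cy=235.6
Marker side s = 0.137 m; corners in marker frame (Z=0):
  M0 = (-0.0685, +0.0685, 0)
  M1 = (+0.0685, +0.0685, 0)
  M2 = (+0.0685, -0.0685, 0)
  M3 = (-0.0685, -0.0685, 0)
rvec = (0.1551, -0.2677, -0.2374), |rvec| = θ = 0.38997 rad = 22.344°
Rodrigues: sinθ=0.38016, 1−cosθ=0.07508; R = I + sinθ·[k]× + (1−cosθ)·[k]×²:
    [+0.93680 +0.21093 -0.27914]
    [-0.25193 +0.96030 -0.11982]
    [+0.24279 +0.18257 +0.95274]
t = (-0.1606, 0.0047, 0.5336) m
M0: Pc = R·M0+t = (-0.21032, +0.08774, +0.52948); u = 401.1·(-0.21032)/0.52948 + 314.4 = 155.0723, v = 860.7·(+0.08774)/0.52948 + 235.6 = 378.2236
M1: Pc = R·M1+t = (-0.08198, +0.05322, +0.56274); u = 401.1·(-0.08198)/0.56274 + 314.4 = 255.9669, v = 860.7·(+0.05322)/0.56274 + 235.6 = 317.0048
M2: Pc = R·M2+t = (-0.11088, -0.07834, +0.53772); u = 401.1·(-0.11088)/0.53772 + 314.4 = 231.6937, v = 860.7·(-0.07834)/0.53772 + 235.6 = 110.2104
M3: Pc = R·M3+t = (-0.23922, -0.04382, +0.50446); u = 401.1·(-0.23922)/0.50446 + 314.4 = 124.1960, v = 860.7·(-0.04382)/0.50446 + 235.6 = 160.8295

c0=(155.07, 378.22) c1=(255.97, 317.00) c2=(231.69, 110.21) c3=(124.20, 160.83)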